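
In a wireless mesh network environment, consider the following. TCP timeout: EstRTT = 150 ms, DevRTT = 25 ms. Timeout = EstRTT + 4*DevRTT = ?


Given: EstRTT = 150 ms, DevRTT = 25 ms
Timeout = EstRTT + 4 * DevRTT
4 * DevRTT = 4 * 25 = 100
Timeout = 150 + 100 = 250 ms

250


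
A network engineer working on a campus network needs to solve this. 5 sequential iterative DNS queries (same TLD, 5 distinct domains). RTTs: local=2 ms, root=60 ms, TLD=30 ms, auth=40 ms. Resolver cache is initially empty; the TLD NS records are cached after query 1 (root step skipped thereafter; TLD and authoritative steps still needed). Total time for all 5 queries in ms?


Lookup 1 (cold cache): local + root + TLD + auth = 2 + 60 + 30 + 40 = 132 ms
Lookups 2..5 (TLD NS cached -> skip root; new domain -> still ask TLD and auth): local + TLD + auth = 2 + 30 + 40 = 72 ms each
Remaining 4 lookups: 4 * 72 = 288 ms
Total = 132 + 288 = 420 ms

420


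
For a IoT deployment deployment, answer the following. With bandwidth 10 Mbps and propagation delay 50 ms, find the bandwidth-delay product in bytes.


Given: bandwidth = 10 Mbps, delay = 50 ms
BDP in bits = 10 * 10^6 * 50 / 1000
BDP in bits = 500000
BDP in bytes = 500000 / 8 = 62500

62500


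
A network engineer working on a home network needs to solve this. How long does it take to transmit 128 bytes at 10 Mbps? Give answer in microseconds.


Given: packet = 128 bytes, bandwidth = 10 Mbps
Packet in bits = 128 * 8 = 1024 bits
Bandwidth = 10 * 10^6 = 10000000 bps
Time = 1024 / 10000000 seconds
Time in us = 1024 * 10^6 / 10000000 = 102.4

102.4


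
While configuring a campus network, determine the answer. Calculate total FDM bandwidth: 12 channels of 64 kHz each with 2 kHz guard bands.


Given: 12 channels, 64 kHz each, guard = 2 kHz
Channel bandwidth = 12 * 64 = 768 kHz
Guard bands = 11 gaps * 2 kHz = 22 kHz
Total = 768 + 22 = 790 kHz

790


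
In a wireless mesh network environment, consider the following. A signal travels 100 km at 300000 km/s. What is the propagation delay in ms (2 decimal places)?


Given: distance = 100 km, speed = 300000 km/s
Delay = distance / speed = 100 / 300000 seconds
Delay in ms = 100 * 1000 / 300000
Delay = 0.3333 ms
Rounded to 2 dp = 0.33 ms

0.33


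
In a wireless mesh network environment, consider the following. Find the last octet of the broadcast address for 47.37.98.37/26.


Given: IP = 47.37.98.37, prefix = /26
Host bits = 32 - 26 = 6
Network last octet = 37 AND mask = 0
Host part size = 2^6 - 1 = 63
Broadcast last octet = 0 OR 63 = 63

63


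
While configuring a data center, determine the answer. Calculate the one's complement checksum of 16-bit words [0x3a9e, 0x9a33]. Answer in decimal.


Given words: [0x3a9e, 0x9a33]
Step 1: Sum all words
Raw sum = 15006 + 39475 = 54481
One's complement = ~54481 & 0xFFFF = 11054

11054


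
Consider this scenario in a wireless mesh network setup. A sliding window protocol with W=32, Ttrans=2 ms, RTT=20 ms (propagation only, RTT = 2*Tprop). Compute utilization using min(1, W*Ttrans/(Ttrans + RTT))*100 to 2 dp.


Given: W = 32, Ttrans = 2 ms, RTT = 20 ms (= 2 * Tprop, Tprop = 10 ms)
Cycle time = Ttrans + RTT = 2 + 20 = 22 ms (first packet sent until its ACK returns)
W * Ttrans = 32 * 2 = 64 ms of sending per cycle
W * Ttrans / (Ttrans + RTT) = 64 / 22 = 2.909091
U = min(1, 2.909091) = 1.000000
U% = 100.00%

100.00


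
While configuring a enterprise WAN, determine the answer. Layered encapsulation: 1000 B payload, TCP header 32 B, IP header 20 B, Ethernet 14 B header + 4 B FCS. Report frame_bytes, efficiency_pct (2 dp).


TCP segment = 1000 + 32 = 1032 B
IP packet = 1032 + 20 = 1052 B
Ethernet frame = 1052 + 14 + 4 = 1070 B
Efficiency = app / frame = 1000 / 1070 = 0.934579 = 93.4579% -> 93.46% (2 dp)

1070, 93.46


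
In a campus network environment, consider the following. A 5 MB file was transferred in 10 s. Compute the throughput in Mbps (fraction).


Given: file = 5 MB, time = 10 s
File in Mb = 5 * 8 = 40 Mb
Throughput = 40 / 10 Mbps
Throughput = 4 Mbps

4


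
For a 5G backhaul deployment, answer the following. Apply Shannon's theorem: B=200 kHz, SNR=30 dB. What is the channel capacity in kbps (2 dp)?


Given: B = 200 kHz, SNR = 30 dB
SNR linear = 10^(30/10) = 1000
1 + SNR = 1001
log2(1001) = 9.9672262588
C = 200 * 1000 * 9.9672262588 = 1993445.2518 bps
C = 1993.445252 kbps -> 1993.45 kbps (2 dp)

1993.45


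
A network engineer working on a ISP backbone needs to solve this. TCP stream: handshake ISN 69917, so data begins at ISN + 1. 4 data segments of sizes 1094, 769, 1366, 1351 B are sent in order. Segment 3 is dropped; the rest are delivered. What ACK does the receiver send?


SYN uses sequence number 69917; first data byte = ISN + 1 = 69918.
Segment 1: SEQ = 69918, len = 1094 B, covers [69918, 71011]
Segment 2: SEQ = 71012, len = 769 B, covers [71012, 71780]
Segment 3: SEQ = 71781, len = 1366 B, covers [71781, 73146] [LOST]
Segment 4: SEQ = 73147, len = 1351 B, covers [73147, 74497]
In-order data received: bytes [69918, 71780] (segments 1..2).
Segment 3 missing -> gap begins at byte 71781; later segments buffered out of order.
Cumulative ACK = next expected in-order byte = 69918 + 1094 + 769 = 71781

71781


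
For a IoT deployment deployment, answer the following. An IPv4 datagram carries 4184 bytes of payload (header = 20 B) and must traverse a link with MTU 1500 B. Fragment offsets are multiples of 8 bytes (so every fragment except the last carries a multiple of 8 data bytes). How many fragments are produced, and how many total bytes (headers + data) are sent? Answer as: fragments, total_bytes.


Max data per non-final fragment = floor((MTU - header)/8)*8 = floor((1500 - 20)/8)*8 = floor(1480/8)*8 = 1480 B
Final fragment needs no 8-byte alignment: it can carry up to MTU - header = 1480 B
Non-final fragments needed = ceil((payload - 1480) / 1480) = ceil(2704/1480) = ceil(1.8270) = 2
Number of fragments = 2 + 1 = 3
Fragment sizes (data): 2 * 1480 B + 1224 B (last, 1224 <= 1480 OK)
Total bytes sent = payload + n_frags * header = 4184 + 3*20 = 4184 + 60 = 4244 B

3, 4244


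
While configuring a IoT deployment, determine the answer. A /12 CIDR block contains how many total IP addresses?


Given: CIDR prefix /12
Host bits = 32 - 12 = 20
Total addresses = 2^20 = 1048576

1048576


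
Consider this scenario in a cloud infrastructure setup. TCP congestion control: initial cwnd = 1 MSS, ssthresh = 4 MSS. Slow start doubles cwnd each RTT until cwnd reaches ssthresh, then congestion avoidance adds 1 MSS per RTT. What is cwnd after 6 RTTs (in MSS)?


RTT 0: cwnd = 1 MSS (initial)
RTT 1: cwnd = 2 MSS (slow start, doubled)
RTT 2: cwnd = 4 MSS (slow start, doubled)
RTT 3: cwnd = 5 MSS (congestion avoidance, +1)
RTT 4: cwnd = 6 MSS (congestion avoidance, +1)
RTT 5: cwnd = 7 MSS (congestion avoidance, +1)
RTT 6: cwnd = 8 MSS (congestion avoidance, +1)

8


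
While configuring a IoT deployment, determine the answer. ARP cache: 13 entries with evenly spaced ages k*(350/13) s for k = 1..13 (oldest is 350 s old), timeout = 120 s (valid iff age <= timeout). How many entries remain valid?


Ages are k * 350/13 s for k = 1..13 (spacing = 26.9231 s).
Entry k is valid iff k * 350/13 <= 120 iff k <= 13 * 120 / 350 = 4.4571
n_valid = floor(4.4571) = 4
(n_stale = 13 - 4 = 9)

4


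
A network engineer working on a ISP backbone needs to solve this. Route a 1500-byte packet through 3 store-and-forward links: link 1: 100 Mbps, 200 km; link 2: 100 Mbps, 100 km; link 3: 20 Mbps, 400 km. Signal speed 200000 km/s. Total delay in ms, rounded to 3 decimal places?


Packet = 1500 bytes = 12000 bits. Store-and-forward: sum (t_trans + t_prop) per link.
Link 1: t_trans = 12000/(100*10^6) s = 0.1200 ms; t_prop = 200/200000 s = 1.0000 ms; subtotal = 1.1200 ms
Link 2: t_trans = 12000/(100*10^6) s = 0.1200 ms; t_prop = 100/200000 s = 0.5000 ms; subtotal = 0.6200 ms
Link 3: t_trans = 12000/(20*10^6) s = 0.6000 ms; t_prop = 400/200000 s = 2.0000 ms; subtotal = 2.6000 ms
End-to-end = 1.1200 + 0.6200 + 2.6000 = 4.3400 ms -> 4.340 ms (3 dp)

4.340


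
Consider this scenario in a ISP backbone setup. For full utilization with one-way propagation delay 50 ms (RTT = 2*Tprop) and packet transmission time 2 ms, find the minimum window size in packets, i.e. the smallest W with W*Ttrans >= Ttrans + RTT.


Given: Ttrans = 2 ms, RTT = 100 ms (= 2 * Tprop, Tprop = 50 ms)
Time until first ACK returns = Ttrans + RTT = 2 + 100 = 102 ms
Need W * Ttrans >= Ttrans + RTT  ->  W >= (Ttrans + RTT) / Ttrans
(Ttrans + RTT) / Ttrans = 102 / 2 = 51
W_min = ceil(51) = 51

51


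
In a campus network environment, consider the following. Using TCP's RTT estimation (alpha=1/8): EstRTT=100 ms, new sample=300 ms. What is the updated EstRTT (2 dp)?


Given: EstRTT = 100 ms, SampleRTT = 300 ms, alpha = 1/8
New EstRTT = (1 - alpha) * EstRTT + alpha * SampleRTT
(7/8) * 100 = 87.5
(1/8) * 300 = 37.5
New EstRTT = 87.5 + 37.5 = 125 ms -> 125.00 ms (2 dp)

125.00


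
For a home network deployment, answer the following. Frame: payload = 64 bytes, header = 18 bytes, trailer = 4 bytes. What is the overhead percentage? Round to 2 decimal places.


Given: payload = 64 B, header = 18 B, trailer = 4 B
Overhead bytes = header + trailer = 18 + 4 = 22
Total frame = payload + overhead = 64 + 22 = 86
Overhead % = 22 / 86 * 100 = 25.5814% -> 25.58% (2 dp)

25.58


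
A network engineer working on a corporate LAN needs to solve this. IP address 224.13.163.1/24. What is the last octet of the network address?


Given: IP = 224.13.163.1, prefix = /24
Subnet mask = 255.255.255.0
Last octet of IP: 1
Last octet of mask: 0
Network last octet = 1 AND 0 = 0

0


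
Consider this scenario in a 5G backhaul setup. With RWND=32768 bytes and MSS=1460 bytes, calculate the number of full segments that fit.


Given: RWND = 32768 bytes, MSS = 1460 bytes
Full segments = floor(RWND / MSS)
Full segments = floor(32768 / 1460)
Full segments = floor(22.4438) = 22

22


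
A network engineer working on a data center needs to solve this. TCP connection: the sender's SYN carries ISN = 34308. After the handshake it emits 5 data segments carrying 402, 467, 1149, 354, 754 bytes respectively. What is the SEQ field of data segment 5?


The SYN occupies sequence number ISN = 34308, so the first data byte is ISN + 1 = 34309.
SEQ of data segment i = (ISN + 1) + sum of payload sizes of segments 1..i-1.
Segment 1: SEQ = 34309, payload = 402 bytes
Segment 2: SEQ = 34711, payload = 467 bytes
Segment 3: SEQ = 35178, payload = 1149 bytes
Segment 4: SEQ = 36327, payload = 354 bytes
Segment 5: SEQ = 36681, payload = 754 bytes
SEQ of segment 5 = 34309 + 402 + 467 + 1149 + 354 = 36681

36681


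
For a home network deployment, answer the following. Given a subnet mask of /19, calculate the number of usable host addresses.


Given: subnet mask /19
Host bits = 32 - 19 = 13
Total addresses = 2^13 = 8192
Usable hosts = 8192 - 2 (network + broadcast) = 8190

8190


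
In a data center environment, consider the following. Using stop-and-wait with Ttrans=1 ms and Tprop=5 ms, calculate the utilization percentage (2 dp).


Given: Ttrans = 1 ms, Tprop = 5 ms
RTT = 2 * Tprop = 2 * 5 = 10 ms
U = Ttrans / (Ttrans + RTT)
U = 1 / (1 + 10)
U = 1 / 11 = 0.090909
U% = 9.09%

9.09


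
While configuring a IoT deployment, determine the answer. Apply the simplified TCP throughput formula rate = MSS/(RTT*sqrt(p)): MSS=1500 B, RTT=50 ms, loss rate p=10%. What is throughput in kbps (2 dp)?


Given: MSS = 1500 bytes, RTT = 50 ms, loss = 10%
RTT in seconds = 50 / 1000 = 0.05
Loss rate = 10% = 0.1
sqrt(loss) = sqrt(0.1) = 0.316227766017
Throughput (bytes/s) = 1500 / (0.05 * 0.316227766017) = 94868.3298
Throughput (kbps) = 94868.3298 * 8 / 1000 = 758.946638 -> 758.95 kbps (2 dp)

758.95


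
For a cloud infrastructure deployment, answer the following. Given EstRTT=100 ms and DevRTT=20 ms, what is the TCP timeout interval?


Given: EstRTT = 100 ms, DevRTT = 20 ms
Timeout = EstRTT + 4 * DevRTT
4 * DevRTT = 4 * 20 = 80
Timeout = 100 + 80 = 180 ms

180


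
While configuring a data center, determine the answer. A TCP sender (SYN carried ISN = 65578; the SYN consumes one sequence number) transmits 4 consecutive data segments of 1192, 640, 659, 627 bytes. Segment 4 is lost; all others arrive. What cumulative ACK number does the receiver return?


SYN uses sequence number 65578; first data byte = ISN + 1 = 65579.
Segment 1: SEQ = 65579, len = 1192 B, covers [65579, 66770]
Segment 2: SEQ = 66771, len = 640 B, covers [66771, 67410]
Segment 3: SEQ = 67411, len = 659 B, covers [67411, 68069]
Segment 4: SEQ = 68070, len = 627 B, covers [68070, 68696] [LOST]
In-order data received: bytes [65579, 68069] (segments 1..3).
Segment 4 missing -> gap begins at byte 68070.
Cumulative ACK = next expected in-order byte = 65579 + 1192 + 640 + 659 = 68070

68070


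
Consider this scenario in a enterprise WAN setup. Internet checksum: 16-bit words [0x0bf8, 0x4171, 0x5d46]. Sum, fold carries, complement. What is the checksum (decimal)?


Given words: [0x0bf8, 0x4171, 0x5d46]
Step 1: Sum all words
Raw sum = 3064 + 16753 + 23878 = 43695
One's complement = ~43695 & 0xFFFF = 21840

21840


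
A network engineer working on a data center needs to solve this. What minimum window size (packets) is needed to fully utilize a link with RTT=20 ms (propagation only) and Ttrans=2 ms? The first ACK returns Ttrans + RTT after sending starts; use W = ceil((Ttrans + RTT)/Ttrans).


Given: Ttrans = 2 ms, RTT = 20 ms (= 2 * Tprop, Tprop = 10 ms)
Time until first ACK returns = Ttrans + RTT = 2 + 20 = 22 ms
Need W * Ttrans >= Ttrans + RTT  ->  W >= (Ttrans + RTT) / Ttrans
(Ttrans + RTT) / Ttrans = 22 / 2 = 11
W_min = ceil(11) = 11

11


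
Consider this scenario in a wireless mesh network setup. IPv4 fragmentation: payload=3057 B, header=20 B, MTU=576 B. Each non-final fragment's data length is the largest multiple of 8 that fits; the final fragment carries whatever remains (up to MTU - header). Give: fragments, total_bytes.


Max data per non-final fragment = floor((MTU - header)/8)*8 = floor((576 - 20)/8)*8 = floor(556/8)*8 = 552 B
Final fragment needs no 8-byte alignment: it can carry up to MTU - header = 556 B
Non-final fragments needed = ceil((payload - 556) / 552) = ceil(2501/552) = ceil(4.5308) = 5
Number of fragments = 5 + 1 = 6
Fragment sizes (data): 5 * 552 B + 297 B (last, 297 <= 556 OK)
Total bytes sent = payload + n_frags * header = 3057 + 6*20 = 3057 + 120 = 3177 B

6, 3177


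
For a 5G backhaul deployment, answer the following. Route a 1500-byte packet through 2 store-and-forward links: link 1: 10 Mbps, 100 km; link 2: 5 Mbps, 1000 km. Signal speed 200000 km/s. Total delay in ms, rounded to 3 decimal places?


Packet = 1500 bytes = 12000 bits. Store-and-forward: sum (t_trans + t_prop) per link.
Link 1: t_trans = 12000/(10*10^6) s = 1.2000 ms; t_prop = 100/200000 s = 0.5000 ms; subtotal = 1.7000 ms
Link 2: t_trans = 12000/(5*10^6) s = 2.4000 ms; t_prop = 1000/200000 s = 5.0000 ms; subtotal = 7.4000 ms
End-to-end = 1.7000 + 7.4000 = 9.1000 ms -> 9.100 ms (3 dp)

9.100


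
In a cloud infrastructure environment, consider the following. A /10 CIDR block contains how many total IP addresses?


Given: CIDR prefix /10
Host bits = 32 - 10 = 22
Total addresses = 2^22 = 4194304

4194304


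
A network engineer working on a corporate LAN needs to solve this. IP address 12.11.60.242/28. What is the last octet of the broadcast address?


Given: IP = 12.11.60.242, prefix = /28
Host bits = 32 - 28 = 4
Network last octet = 242 AND mask = 240
Host part size = 2^4 - 1 = 15
Broadcast last octet = 240 OR 15 = 255

255


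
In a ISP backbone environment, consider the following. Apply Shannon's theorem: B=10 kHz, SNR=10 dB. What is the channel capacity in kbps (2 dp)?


Given: B = 10 kHz, SNR = 10 dB
SNR linear = 10^(10/10) = 10
1 + SNR = 11
log2(11) = 3.4594316186
C = 10 * 1000 * 3.4594316186 = 34594.3162 bps
C = 34.594316 kbps -> 34.59 kbps (2 dp)

34.59


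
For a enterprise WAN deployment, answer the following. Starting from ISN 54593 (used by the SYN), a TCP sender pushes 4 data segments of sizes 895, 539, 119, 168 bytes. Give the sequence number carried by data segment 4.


The SYN occupies sequence number ISN = 54593, so the first data byte is ISN + 1 = 54594.
SEQ of data segment i = (ISN + 1) + sum of payload sizes of segments 1..i-1.
Segment 1: SEQ = 54594, payload = 895 bytes
Segment 2: SEQ = 55489, payload = 539 bytes
Segment 3: SEQ = 56028, payload = 119 bytes
Segment 4: SEQ = 56147, payload = 168 bytes
SEQ of segment 4 = 54594 + 895 + 539 + 119 = 56147

56147


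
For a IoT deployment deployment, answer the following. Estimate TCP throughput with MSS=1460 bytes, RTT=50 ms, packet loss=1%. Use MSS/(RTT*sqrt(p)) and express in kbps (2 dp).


Given: MSS = 1460 bytes, RTT = 50 ms, loss = 1%
RTT in seconds = 50 / 1000 = 0.05
Loss rate = 1% = 0.01
sqrt(loss) = sqrt(0.01) = 0.1
Throughput (bytes/s) = 1460 / (0.05 * 0.1) = 292000.0000
Throughput (kbps) = 292000.0000 * 8 / 1000 = 2336.000000 -> 2336.00 kbps (2 dp)

2336.00


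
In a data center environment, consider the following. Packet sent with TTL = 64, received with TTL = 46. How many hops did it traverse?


Given: initial TTL = 64, received TTL = 46
Hops = initial TTL - received TTL
Hops = 64 - 46 = 18

18


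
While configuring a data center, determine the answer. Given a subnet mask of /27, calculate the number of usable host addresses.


Given: subnet mask /27
Host bits = 32 - 27 = 5
Total addresses = 2^5 = 32
Usable hosts = 32 - 2 (network + broadcast) = 30

30


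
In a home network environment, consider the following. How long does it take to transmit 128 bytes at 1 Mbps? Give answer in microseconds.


Given: packet = 128 bytes, bandwidth = 1 Mbps
Packet in bits = 128 * 8 = 1024 bits
Bandwidth = 1 * 10^6 = 1000000 bps
Time = 1024 / 1000000 seconds
Time in us = 1024 * 10^6 / 1000000 = 1024

1024


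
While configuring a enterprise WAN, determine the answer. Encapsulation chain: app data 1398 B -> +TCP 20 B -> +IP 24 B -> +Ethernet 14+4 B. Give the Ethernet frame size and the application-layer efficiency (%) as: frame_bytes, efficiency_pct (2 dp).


TCP segment = 1398 + 20 = 1418 B
IP packet = 1418 + 24 = 1442 B
Ethernet frame = 1442 + 14 + 4 = 1460 B
Efficiency = app / frame = 1398 / 1460 = 0.957534 = 95.7534% -> 95.75% (2 dp)

1460, 95.75


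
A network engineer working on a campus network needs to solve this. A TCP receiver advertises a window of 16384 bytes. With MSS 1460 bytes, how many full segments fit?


Given: RWND = 16384 bytes, MSS = 1460 bytes
Full segments = floor(RWND / MSS)
Full segments = floor(16384 / 1460)
Full segments = floor(11.2219) = 11

11


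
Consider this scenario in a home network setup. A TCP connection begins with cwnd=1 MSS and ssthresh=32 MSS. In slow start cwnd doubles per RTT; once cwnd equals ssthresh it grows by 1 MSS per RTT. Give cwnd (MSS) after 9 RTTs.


RTT 0: cwnd = 1 MSS (initial)
RTT 1: cwnd = 2 MSS (slow start, doubled)
RTT 2: cwnd = 4 MSS (slow start, doubled)
RTT 3: cwnd = 8 MSS (slow start, doubled)
RTT 4: cwnd = 16 MSS (slow start, doubled)
RTT 5: cwnd = 32 MSS (slow start, doubled)
RTT 6: cwnd = 33 MSS (congestion avoidance, +1)
RTT 7: cwnd = 34 MSS (congestion avoidance, +1)
RTT 8: cwnd = 35 MSS (congestion avoidance, +1)
RTT 9: cwnd = 36 MSS (congestion avoidance, +1)

36


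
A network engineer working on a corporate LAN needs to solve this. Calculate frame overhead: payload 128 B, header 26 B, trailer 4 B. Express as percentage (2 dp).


Given: payload = 128 B, header = 26 B, trailer = 4 B
Overhead bytes = header + trailer = 26 + 4 = 30
Total frame = payload + overhead = 128 + 30 = 158
Overhead % = 30 / 158 * 100 = 18.9873% -> 18.99% (2 dp)

18.99


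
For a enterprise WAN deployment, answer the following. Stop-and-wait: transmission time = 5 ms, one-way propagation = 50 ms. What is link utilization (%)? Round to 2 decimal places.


Given: Ttrans = 5 ms, Tprop = 50 ms
RTT = 2 * Tprop = 2 * 50 = 100 ms
U = Ttrans / (Ttrans + RTT)
U = 5 / (5 + 100)
U = 5 / 105 = 0.047619
U% = 4.76%

4.76


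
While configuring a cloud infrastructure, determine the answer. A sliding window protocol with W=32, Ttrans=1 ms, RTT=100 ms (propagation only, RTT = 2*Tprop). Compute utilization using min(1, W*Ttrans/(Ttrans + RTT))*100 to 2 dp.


Given: W = 32, Ttrans = 1 ms, RTT = 100 ms (= 2 * Tprop, Tprop = 50 ms)
Cycle time = Ttrans + RTT = 1 + 100 = 101 ms (first packet sent until its ACK returns)
W * Ttrans = 32 * 1 = 32 ms of sending per cycle
W * Ttrans / (Ttrans + RTT) = 32 / 101 = 0.316832
U = min(1, 0.316832) = 0.316832
U% = 31.68%

31.68


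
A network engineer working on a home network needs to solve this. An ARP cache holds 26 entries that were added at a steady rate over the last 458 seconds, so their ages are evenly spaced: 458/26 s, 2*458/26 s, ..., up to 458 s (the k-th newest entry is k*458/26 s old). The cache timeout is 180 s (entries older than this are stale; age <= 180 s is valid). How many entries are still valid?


Ages are k * 458/26 s for k = 1..26 (spacing = 17.6154 s).
Entry k is valid iff k * 458/26 <= 180 iff k <= 26 * 180 / 458 = 10.2183
n_valid = floor(10.2183) = 10
(n_stale = 26 - 10 = 16)

10


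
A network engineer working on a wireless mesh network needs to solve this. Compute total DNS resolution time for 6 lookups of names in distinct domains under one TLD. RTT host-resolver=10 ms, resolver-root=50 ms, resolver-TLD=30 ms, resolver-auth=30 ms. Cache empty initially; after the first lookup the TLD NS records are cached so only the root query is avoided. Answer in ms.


Lookup 1 (cold cache): local + root + TLD + auth = 10 + 50 + 30 + 30 = 120 ms
Lookups 2..6 (TLD NS cached -> skip root; new domain -> still ask TLD and auth): local + TLD + auth = 10 + 30 + 30 = 70 ms each
Remaining 5 lookups: 5 * 70 = 350 ms
Total = 120 + 350 = 470 ms

470


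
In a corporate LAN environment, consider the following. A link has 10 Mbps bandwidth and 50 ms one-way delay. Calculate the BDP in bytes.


Given: bandwidth = 10 Mbps, delay = 50 ms
BDP in bits = 10 * 10^6 * 50 / 1000
BDP in bits = 500000
BDP in bytes = 500000 / 8 = 62500

62500


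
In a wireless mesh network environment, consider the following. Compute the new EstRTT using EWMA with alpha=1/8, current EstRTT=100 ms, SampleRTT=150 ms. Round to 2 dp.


Given: EstRTT = 100 ms, SampleRTT = 150 ms, alpha = 1/8
New EstRTT = (1 - alpha) * EstRTT + alpha * SampleRTT
(7/8) * 100 = 87.5
(1/8) * 150 = 18.75
New EstRTT = 87.5 + 18.75 = 106.25 ms -> 106.25 ms (2 dp)

106.25


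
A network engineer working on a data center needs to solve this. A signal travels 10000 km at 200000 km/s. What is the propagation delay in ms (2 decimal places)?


Given: distance = 10000 km, speed = 200000 km/s
Delay = distance / speed = 10000 / 200000 seconds
Delay in ms = 10000 * 1000 / 200000
Delay = 50.0000 ms
Rounded to 2 dp = 50.00 ms

50.00


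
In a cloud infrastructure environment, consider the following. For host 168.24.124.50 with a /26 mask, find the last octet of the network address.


Given: IP = 168.24.124.50, prefix = /26
Subnet mask = 255.255.255.192
Last octet of IP: 50
Last octet of mask: 192
Network last octet = 50 AND 192 = 0

0


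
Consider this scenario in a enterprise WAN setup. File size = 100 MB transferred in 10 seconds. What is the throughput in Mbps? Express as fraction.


Given: file = 100 MB, time = 10 s
File in Mb = 100 * 8 = 800 Mb
Throughput = 800 / 10 Mbps
Throughput = 80 Mbps

80


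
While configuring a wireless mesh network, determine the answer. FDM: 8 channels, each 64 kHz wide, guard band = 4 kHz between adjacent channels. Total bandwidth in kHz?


Given: 8 channels, 64 kHz each, guard = 4 kHz
Channel bandwidth = 8 * 64 = 512 kHz
Guard bands = 7 gaps * 4 kHz = 28 kHz
Total = 512 + 28 = 540 kHz

540


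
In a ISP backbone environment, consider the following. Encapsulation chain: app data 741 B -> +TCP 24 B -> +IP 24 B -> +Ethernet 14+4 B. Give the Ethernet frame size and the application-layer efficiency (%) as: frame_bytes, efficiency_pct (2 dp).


TCP segment = 741 + 24 = 765 B
IP packet = 765 + 24 = 789 B
Ethernet frame = 789 + 14 + 4 = 807 B
Efficiency = app / frame = 741 / 807 = 0.918216 = 91.8216% -> 91.82% (2 dp)

807, 91.82


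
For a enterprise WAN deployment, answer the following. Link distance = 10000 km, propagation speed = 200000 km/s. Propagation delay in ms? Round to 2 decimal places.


Given: distance = 10000 km, speed = 200000 km/s
Delay = distance / speed = 10000 / 200000 seconds
Delay in ms = 10000 * 1000 / 200000
Delay = 50.0000 ms
Rounded to 2 dp = 50.00 ms

50.00


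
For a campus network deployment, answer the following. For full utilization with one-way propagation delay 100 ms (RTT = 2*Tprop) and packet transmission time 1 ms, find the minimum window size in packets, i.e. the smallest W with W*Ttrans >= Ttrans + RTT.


Given: Ttrans = 1 ms, RTT = 200 ms (= 2 * Tprop, Tprop = 100 ms)
Time until first ACK returns = Ttrans + RTT = 1 + 200 = 201 ms
Need W * Ttrans >= Ttrans + RTT  ->  W >= (Ttrans + RTT) / Ttrans
(Ttrans + RTT) / Ttrans = 201 / 1 = 201
W_min = ceil(201) = 201

201


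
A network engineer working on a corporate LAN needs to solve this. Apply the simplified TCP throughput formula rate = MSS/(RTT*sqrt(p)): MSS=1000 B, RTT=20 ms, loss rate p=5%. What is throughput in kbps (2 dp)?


Given: MSS = 1000 bytes, RTT = 20 ms, loss = 5%
RTT in seconds = 20 / 1000 = 0.02
Loss rate = 5% = 0.05
sqrt(loss) = sqrt(0.05) = 0.223606797750
Throughput (bytes/s) = 1000 / (0.02 * 0.223606797750) = 223606.7977
Throughput (kbps) = 223606.7977 * 8 / 1000 = 1788.854382 -> 1788.85 kbps (2 dp)

1788.85


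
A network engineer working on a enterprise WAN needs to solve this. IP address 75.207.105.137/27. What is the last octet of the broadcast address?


Given: IP = 75.207.105.137, prefix = /27
Host bits = 32 - 27 = 5
Network last octet = 137 AND mask = 128
Host part size = 2^5 - 1 = 31
Broadcast last octet = 128 OR 31 = 159

159


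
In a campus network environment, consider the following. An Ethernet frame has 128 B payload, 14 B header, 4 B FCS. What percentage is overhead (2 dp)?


Given: payload = 128 B, header = 14 B, trailer = 4 B
Overhead bytes = header + trailer = 14 + 4 = 18
Total frame = payload + overhead = 128 + 18 = 146
Overhead % = 18 / 146 * 100 = 12.3288% -> 12.33% (2 dp)

12.33


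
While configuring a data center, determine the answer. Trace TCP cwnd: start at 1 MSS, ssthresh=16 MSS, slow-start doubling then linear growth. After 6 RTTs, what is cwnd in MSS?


RTT 0: cwnd = 1 MSS (initial)
RTT 1: cwnd = 2 MSS (slow start, doubled)
RTT 2: cwnd = 4 MSS (slow start, doubled)
RTT 3: cwnd = 8 MSS (slow start, doubled)
RTT 4: cwnd = 16 MSS (slow start, doubled)
RTT 5: cwnd = 17 MSS (congestion avoidance, +1)
RTT 6: cwnd = 18 MSS (congestion avoidance, +1)

18


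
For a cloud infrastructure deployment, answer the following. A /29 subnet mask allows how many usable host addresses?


Given: subnet mask /29
Host bits = 32 - 29 = 3
Total addresses = 2^3 = 8
Usable hosts = 8 - 2 (network + broadcast) = 6

6


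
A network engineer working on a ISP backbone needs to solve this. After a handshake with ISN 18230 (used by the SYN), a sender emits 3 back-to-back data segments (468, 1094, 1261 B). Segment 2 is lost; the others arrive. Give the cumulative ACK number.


SYN uses sequence number 18230; first data byte = ISN + 1 = 18231.
Segment 1: SEQ = 18231, len = 468 B, covers [18231, 18698]
Segment 2: SEQ = 18699, len = 1094 B, covers [18699, 19792] [LOST]
Segment 3: SEQ = 19793, len = 1261 B, covers [19793, 21053]
In-order data received: bytes [18231, 18698] (segments 1..1).
Segment 2 missing -> gap begins at byte 18699; later segments buffered out of order.
Cumulative ACK = next expected in-order byte = 18231 + 468 = 18699

18699


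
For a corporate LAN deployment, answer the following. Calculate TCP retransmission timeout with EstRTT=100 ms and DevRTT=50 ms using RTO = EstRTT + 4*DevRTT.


Given: EstRTT = 100 ms, DevRTT = 50 ms
Timeout = EstRTT + 4 * DevRTT
4 * DevRTT = 4 * 50 = 200
Timeout = 100 + 200 = 300 ms

300


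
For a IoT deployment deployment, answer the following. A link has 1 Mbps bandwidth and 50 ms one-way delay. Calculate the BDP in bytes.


Given: bandwidth = 1 Mbps, delay = 50 ms
BDP in bits = 1 * 10^6 * 50 / 1000
BDP in bits = 50000
BDP in bytes = 50000 / 8 = 6250

6250


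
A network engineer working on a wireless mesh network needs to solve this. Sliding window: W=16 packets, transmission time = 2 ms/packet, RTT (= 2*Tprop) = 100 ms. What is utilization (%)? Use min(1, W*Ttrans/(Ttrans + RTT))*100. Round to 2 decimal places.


Given: W = 16, Ttrans = 2 ms, RTT = 100 ms (= 2 * Tprop, Tprop = 50 ms)
Cycle time = Ttrans + RTT = 2 + 100 = 102 ms (first packet sent until its ACK returns)
W * Ttrans = 16 * 2 = 32 ms of sending per cycle
W * Ttrans / (Ttrans + RTT) = 32 / 102 = 0.313725
U = min(1, 0.313725) = 0.313725
U% = 31.37%

31.37


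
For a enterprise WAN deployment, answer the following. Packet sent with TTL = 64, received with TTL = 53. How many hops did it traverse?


Given: initial TTL = 64, received TTL = 53
Hops = initial TTL - received TTL
Hops = 64 - 53 = 11

11


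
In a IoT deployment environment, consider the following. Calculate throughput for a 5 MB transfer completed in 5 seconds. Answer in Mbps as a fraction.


Given: file = 5 MB, time = 5 s
File in Mb = 5 * 8 = 40 Mb
Throughput = 40 / 5 Mbps
Throughput = 8 Mbps

8


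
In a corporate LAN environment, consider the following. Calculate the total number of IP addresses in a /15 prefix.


Given: CIDR prefix /15
Host bits = 32 - 15 = 17
Total addresses = 2^17 = 131072

131072


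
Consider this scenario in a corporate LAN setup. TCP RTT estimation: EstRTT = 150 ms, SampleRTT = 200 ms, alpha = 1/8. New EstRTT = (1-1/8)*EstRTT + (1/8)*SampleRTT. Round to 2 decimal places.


Given: EstRTT = 150 ms, SampleRTT = 200 ms, alpha = 1/8
New EstRTT = (1 - alpha) * EstRTT + alpha * SampleRTT
(7/8) * 150 = 131.25
(1/8) * 200 = 25
New EstRTT = 131.25 + 25 = 156.25 ms -> 156.25 ms (2 dp)

156.25


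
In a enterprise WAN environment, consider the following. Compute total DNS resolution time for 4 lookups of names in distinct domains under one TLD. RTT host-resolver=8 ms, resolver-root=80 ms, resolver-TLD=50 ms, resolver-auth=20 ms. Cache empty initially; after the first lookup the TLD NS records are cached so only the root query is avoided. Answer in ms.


Lookup 1 (cold cache): local + root + TLD + auth = 8 + 80 + 50 + 20 = 158 ms
Lookups 2..4 (TLD NS cached -> skip root; new domain -> still ask TLD and auth): local + TLD + auth = 8 + 50 + 20 = 78 ms each
Remaining 3 lookups: 3 * 78 = 234 ms
Total = 158 + 234 = 392 ms

392


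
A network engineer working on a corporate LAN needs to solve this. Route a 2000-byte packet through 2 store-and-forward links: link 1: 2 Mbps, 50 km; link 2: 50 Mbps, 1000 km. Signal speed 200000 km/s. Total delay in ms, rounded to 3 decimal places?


Packet = 2000 bytes = 16000 bits. Store-and-forward: sum (t_trans + t_prop) per link.
Link 1: t_trans = 16000/(2*10^6) s = 8.0000 ms; t_prop = 50/200000 s = 0.2500 ms; subtotal = 8.2500 ms
Link 2: t_trans = 16000/(50*10^6) s = 0.3200 ms; t_prop = 1000/200000 s = 5.0000 ms; subtotal = 5.3200 ms
End-to-end = 8.2500 + 5.3200 = 13.5700 ms -> 13.570 ms (3 dp)

13.570


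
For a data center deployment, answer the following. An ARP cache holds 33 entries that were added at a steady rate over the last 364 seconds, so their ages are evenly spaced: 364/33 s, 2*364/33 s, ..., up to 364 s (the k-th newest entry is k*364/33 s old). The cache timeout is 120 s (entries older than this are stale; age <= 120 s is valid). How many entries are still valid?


Ages are k * 364/33 s for k = 1..33 (spacing = 11.0303 s).
Entry k is valid iff k * 364/33 <= 120 iff k <= 33 * 120 / 364 = 10.8791
n_valid = floor(10.8791) = 10
(n_stale = 33 - 10 = 23)

10


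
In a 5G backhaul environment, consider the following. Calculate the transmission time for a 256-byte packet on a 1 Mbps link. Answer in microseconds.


Given: packet = 256 bytes, bandwidth = 1 Mbps
Packet in bits = 256 * 8 = 2048 bits
Bandwidth = 1 * 10^6 = 1000000 bps
Time = 2048 / 1000000 seconds
Time in us = 2048 * 10^6 / 1000000 = 2048

2048


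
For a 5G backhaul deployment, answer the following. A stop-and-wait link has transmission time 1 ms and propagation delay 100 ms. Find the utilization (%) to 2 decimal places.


Given: Ttrans = 1 ms, Tprop = 100 ms
RTT = 2 * Tprop = 2 * 100 = 200 ms
U = Ttrans / (Ttrans + RTT)
U = 1 / (1 + 200)
U = 1 / 201 = 0.004975
U% = 0.50%

0.50


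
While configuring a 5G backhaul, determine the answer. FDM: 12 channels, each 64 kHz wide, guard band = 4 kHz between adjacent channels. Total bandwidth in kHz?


Given: 12 channels, 64 kHz each, guard = 4 kHz
Channel bandwidth = 12 * 64 = 768 kHz
Guard bands = 11 gaps * 4 kHz = 44 kHz
Total = 768 + 44 = 812 kHz

812


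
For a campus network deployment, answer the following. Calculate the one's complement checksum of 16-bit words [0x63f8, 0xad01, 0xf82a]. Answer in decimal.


Given words: [0x63f8, 0xad01, 0xf82a]
Step 1: Sum all words
Raw sum = 25592 + 44289 + 63530 = 133411
Step 2: Fold carry: (2339 + 2) = 2341
One's complement = ~2341 & 0xFFFF = 63194

63194


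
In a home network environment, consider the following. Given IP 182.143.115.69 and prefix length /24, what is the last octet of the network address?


Given: IP = 182.143.115.69, prefix = /24
Subnet mask = 255.255.255.0
Last octet of IP: 69
Last octet of mask: 0
Network last octet = 69 AND 0 = 0

0


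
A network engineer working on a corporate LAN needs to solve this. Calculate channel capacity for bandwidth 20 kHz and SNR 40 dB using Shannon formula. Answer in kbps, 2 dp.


Given: B = 20 kHz, SNR = 40 dB
SNR linear = 10^(40/10) = 10000
1 + SNR = 10001
log2(10001) = 13.2878566418
C = 20 * 1000 * 13.2878566418 = 265757.1328 bps
C = 265.757133 kbps -> 265.76 kbps (2 dp)

265.76


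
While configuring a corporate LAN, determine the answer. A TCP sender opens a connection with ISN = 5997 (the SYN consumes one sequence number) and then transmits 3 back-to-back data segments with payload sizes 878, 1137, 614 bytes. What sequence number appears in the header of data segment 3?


The SYN occupies sequence number ISN = 5997, so the first data byte is ISN + 1 = 5998.
SEQ of data segment i = (ISN + 1) + sum of payload sizes of segments 1..i-1.
Segment 1: SEQ = 5998, payload = 878 bytes
Segment 2: SEQ = 6876, payload = 1137 bytes
Segment 3: SEQ = 8013, payload = 614 bytes
SEQ of segment 3 = 5998 + 878 + 1137 = 8013

8013


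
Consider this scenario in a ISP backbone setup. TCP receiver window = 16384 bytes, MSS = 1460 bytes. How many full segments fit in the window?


Given: RWND = 16384 bytes, MSS = 1460 bytes
Full segments = floor(RWND / MSS)
Full segments = floor(16384 / 1460)
Full segments = floor(11.2219) = 11

11


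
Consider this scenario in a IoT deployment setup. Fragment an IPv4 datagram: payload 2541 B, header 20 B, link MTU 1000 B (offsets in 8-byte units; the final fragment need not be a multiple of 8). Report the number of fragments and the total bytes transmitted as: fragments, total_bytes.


Max data per non-final fragment = floor((MTU - header)/8)*8 = floor((1000 - 20)/8)*8 = floor(980/8)*8 = 976 B
Final fragment needs no 8-byte alignment: it can carry up to MTU - header = 980 B
Non-final fragments needed = ceil((payload - 980) / 976) = ceil(1561/976) = ceil(1.5994) = 2
Number of fragments = 2 + 1 = 3
Fragment sizes (data): 2 * 976 B + 589 B (last, 589 <= 980 OK)
Total bytes sent = payload + n_frags * header = 2541 + 3*20 = 2541 + 60 = 2601 B

3, 2601


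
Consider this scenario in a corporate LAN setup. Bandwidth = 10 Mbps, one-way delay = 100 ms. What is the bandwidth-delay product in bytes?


Given: bandwidth = 10 Mbps, delay = 100 ms
BDP in bits = 10 * 10^6 * 100 / 1000
BDP in bits = 1000000
BDP in bytes = 1000000 / 8 = 125000

125000


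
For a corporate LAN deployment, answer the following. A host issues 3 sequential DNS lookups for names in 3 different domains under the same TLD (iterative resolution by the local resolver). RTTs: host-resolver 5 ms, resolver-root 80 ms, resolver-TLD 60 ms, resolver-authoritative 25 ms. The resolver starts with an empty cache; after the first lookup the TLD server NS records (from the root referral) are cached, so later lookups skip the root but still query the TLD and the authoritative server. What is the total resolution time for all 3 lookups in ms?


Lookup 1 (cold cache): local + root + TLD + auth = 5 + 80 + 60 + 25 = 170 ms
Lookups 2..3 (TLD NS cached -> skip root; new domain -> still ask TLD and auth): local + TLD + auth = 5 + 60 + 25 = 90 ms each
Remaining 2 lookups: 2 * 90 = 180 ms
Total = 170 + 180 = 350 ms

350


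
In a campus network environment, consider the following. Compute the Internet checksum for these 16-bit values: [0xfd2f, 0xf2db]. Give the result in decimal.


Given words: [0xfd2f, 0xf2db]
Step 1: Sum all words
Raw sum = 64815 + 62171 = 126986
Step 2: Fold carry: (61450 + 1) = 61451
One's complement = ~61451 & 0xFFFF = 4084

4084


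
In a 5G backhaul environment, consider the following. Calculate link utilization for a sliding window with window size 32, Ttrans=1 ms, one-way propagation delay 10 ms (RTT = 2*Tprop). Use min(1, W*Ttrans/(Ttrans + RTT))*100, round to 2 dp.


Given: W = 32, Ttrans = 1 ms, RTT = 20 ms (= 2 * Tprop, Tprop = 10 ms)
Cycle time = Ttrans + RTT = 1 + 20 = 21 ms (first packet sent until its ACK returns)
W * Ttrans = 32 * 1 = 32 ms of sending per cycle
W * Ttrans / (Ttrans + RTT) = 32 / 21 = 1.523810
U = min(1, 1.523810) = 1.000000
U% = 100.00%

100.00


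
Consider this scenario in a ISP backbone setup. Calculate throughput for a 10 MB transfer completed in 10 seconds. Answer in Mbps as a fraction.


Given: file = 10 MB, time = 10 s
File in Mb = 10 * 8 = 80 Mb
Throughput = 80 / 10 Mbps
Throughput = 8 Mbps

8


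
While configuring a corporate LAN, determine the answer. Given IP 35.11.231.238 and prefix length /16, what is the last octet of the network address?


Given: IP = 35.11.231.238, prefix = /16
Subnet mask = 255.255.0.0
Last octet of IP: 238
Last octet of mask: 0
Network last octet = 238 AND 0 = 0

0


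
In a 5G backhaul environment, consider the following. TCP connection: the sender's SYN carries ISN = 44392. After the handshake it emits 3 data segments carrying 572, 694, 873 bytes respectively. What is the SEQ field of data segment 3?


The SYN occupies sequence number ISN = 44392, so the first data byte is ISN + 1 = 44393.
SEQ of data segment i = (ISN + 1) + sum of payload sizes of segments 1..i-1.
Segment 1: SEQ = 44393, payload = 572 bytes
Segment 2: SEQ = 44965, payload = 694 bytes
Segment 3: SEQ = 45659, payload = 873 bytes
SEQ of segment 3 = 44393 + 572 + 694 = 45659

45659


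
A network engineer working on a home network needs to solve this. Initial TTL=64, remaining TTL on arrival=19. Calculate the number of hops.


Given: initial TTL = 64, received TTL = 19
Hops = initial TTL - received TTL
Hops = 64 - 19 = 45

45


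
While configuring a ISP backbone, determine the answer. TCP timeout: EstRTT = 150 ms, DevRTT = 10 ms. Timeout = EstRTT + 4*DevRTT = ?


Given: EstRTT = 150 ms, DevRTT = 10 ms
Timeout = EstRTT + 4 * DevRTT
4 * DevRTT = 4 * 10 = 40
Timeout = 150 + 40 = 190 ms

190


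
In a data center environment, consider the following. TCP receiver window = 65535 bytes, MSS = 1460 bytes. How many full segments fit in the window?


Given: RWND = 65535 bytes, MSS = 1460 bytes
Full segments = floor(RWND / MSS)
Full segments = floor(65535 / 1460)
Full segments = floor(44.887) = 44

44


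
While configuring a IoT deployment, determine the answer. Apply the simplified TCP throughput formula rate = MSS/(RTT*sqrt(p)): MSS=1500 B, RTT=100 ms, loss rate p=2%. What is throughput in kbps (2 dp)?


Given: MSS = 1500 bytes, RTT = 100 ms, loss = 2%
RTT in seconds = 100 / 1000 = 0.1
Loss rate = 2% = 0.02
sqrt(loss) = sqrt(0.02) = 0.141421356237
Throughput (bytes/s) = 1500 / (0.1 * 0.141421356237) = 106066.0172
Throughput (kbps) = 106066.0172 * 8 / 1000 = 848.528137 -> 848.53 kbps (2 dp)

848.53
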